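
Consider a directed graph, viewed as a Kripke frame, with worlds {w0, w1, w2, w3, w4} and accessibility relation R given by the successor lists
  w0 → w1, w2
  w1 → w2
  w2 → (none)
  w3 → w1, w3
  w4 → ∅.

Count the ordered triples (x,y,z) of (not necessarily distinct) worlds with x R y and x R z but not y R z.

Enumerating: (w0,w1,w1), (w0,w2,w1), (w0,w2,w2), (w1,w2,w2), (w3,w1,w1), (w3,w1,w3).

6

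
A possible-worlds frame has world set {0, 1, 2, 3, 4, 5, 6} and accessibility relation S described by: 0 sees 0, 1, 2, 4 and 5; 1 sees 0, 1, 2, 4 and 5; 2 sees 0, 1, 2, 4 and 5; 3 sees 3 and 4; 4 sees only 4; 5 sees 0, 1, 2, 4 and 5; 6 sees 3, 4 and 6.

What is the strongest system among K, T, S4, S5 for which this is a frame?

S4

Reflexive (axiom T): yes — every world is S-related to itself.
Transitive (axiom 4): yes — every two-step S-path is closed by a direct edge.
Euclidean (axiom 5): no — 0 S 4 and 0 S 1, but not 4 S 1.
So F validates K, T, S4; S5 would additionally require S to be Euclidean. The strongest is S4.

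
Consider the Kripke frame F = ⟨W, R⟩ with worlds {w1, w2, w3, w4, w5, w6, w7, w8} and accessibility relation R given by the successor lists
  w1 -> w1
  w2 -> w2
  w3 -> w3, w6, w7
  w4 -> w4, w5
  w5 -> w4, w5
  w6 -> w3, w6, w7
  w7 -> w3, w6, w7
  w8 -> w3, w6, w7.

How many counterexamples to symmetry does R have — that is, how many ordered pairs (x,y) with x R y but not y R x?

Enumerating: (w8,w3), (w8,w6), (w8,w7).

3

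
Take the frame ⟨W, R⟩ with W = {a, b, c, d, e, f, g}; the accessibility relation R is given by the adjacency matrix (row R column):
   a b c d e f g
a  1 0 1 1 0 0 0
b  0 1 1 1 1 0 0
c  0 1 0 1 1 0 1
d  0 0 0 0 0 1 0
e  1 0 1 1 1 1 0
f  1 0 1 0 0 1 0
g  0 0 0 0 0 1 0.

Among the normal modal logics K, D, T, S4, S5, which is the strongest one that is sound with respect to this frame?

Serial (axiom D): yes — every world has a successor (e.g. a R a).
Reflexive (axiom T): no — c is not related to itself.
Transitive (axiom 4): no — a R c and c R b, but not a R b.
Euclidean (axiom 5): no — a R d and a R c, but not d R c.
So F validates K, D; T would additionally require R to be reflexive. The strongest is D.

D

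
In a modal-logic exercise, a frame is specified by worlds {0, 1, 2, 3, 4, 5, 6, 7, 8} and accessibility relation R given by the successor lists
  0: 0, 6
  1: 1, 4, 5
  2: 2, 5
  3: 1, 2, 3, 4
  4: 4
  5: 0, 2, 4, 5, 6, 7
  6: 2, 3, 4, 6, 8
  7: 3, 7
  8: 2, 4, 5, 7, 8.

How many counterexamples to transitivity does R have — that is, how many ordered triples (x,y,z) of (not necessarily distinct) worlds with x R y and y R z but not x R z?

27

Enumerating: (0,6,2), (0,6,3), (0,6,4), (0,6,8), (1,5,0), (1,5,2), (1,5,6), (1,5,7), (2,5,0), (2,5,4), (2,5,6), (2,5,7), … and 15 more.
Total: 27.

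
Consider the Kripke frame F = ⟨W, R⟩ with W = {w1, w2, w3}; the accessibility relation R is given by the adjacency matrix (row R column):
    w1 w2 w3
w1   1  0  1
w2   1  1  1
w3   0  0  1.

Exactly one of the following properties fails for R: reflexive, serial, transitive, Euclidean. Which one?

Reflexive: yes — every world is R-related to itself.
Serial: yes — every world has a successor (e.g. w1 R w1).
Transitive: yes — every two-step R-path is closed by a direct edge.
Euclidean: no — w2 R w3 and w2 R w1, but not w3 R w1.
Only Euclidean fails.

Euclidean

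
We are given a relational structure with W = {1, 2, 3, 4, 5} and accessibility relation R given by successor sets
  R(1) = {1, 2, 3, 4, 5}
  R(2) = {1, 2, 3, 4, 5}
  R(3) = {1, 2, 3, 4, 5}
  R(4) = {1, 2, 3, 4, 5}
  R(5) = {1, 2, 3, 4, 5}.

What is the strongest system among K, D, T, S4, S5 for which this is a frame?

S5

Serial (axiom D): yes — every world has a successor (e.g. 1 R 1).
Reflexive (axiom T): yes — every world is R-related to itself.
Transitive (axiom 4): yes — every two-step R-path is closed by a direct edge.
Euclidean (axiom 5): yes — any two successors of a common world are R-related.
So F validates K, D, T, S4, S5. The strongest is S5.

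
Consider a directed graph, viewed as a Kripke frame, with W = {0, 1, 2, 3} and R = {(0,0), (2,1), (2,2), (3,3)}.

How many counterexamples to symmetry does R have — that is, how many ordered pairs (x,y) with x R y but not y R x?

Enumerating: (2,1).

1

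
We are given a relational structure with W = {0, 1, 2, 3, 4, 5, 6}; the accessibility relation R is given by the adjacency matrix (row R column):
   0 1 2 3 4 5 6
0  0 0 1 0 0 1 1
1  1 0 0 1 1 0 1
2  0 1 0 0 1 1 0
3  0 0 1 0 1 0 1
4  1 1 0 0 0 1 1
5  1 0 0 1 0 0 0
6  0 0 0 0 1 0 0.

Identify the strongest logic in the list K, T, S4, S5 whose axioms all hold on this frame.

K

Reflexive (axiom T): no — 0 is not related to itself.
Transitive (axiom 4): no — 0 R 2 and 2 R 1, but not 0 R 1.
Euclidean (axiom 5): no — 0 R 2 and 0 R 6, but not 2 R 6.
So F validates K; T would additionally require R to be reflexive. The strongest is K.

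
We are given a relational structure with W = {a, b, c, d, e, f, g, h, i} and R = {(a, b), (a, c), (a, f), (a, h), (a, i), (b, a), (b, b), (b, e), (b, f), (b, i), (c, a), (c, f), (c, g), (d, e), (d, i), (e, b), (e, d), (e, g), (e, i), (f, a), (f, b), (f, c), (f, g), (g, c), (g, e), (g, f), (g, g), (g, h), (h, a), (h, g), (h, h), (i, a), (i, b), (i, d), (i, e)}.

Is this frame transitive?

No

Transitive: no — a R b and b R e, but not a R e.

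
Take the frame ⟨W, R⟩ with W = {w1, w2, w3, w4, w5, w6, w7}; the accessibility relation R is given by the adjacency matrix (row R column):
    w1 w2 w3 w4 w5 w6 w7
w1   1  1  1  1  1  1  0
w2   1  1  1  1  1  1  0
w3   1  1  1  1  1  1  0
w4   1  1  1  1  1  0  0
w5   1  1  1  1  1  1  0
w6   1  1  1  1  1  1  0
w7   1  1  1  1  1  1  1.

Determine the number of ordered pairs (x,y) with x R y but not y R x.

7

Enumerating: (w6,w4), (w7,w1), (w7,w2), (w7,w3), (w7,w4), (w7,w5), (w7,w6).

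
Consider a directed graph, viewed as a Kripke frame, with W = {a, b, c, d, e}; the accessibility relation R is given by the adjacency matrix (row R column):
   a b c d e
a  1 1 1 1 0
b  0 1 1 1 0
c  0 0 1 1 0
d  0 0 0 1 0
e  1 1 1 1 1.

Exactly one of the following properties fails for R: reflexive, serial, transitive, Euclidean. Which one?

Reflexive: yes — every world is R-related to itself.
Serial: yes — every world has a successor (e.g. a R a).
Transitive: yes — every two-step R-path is closed by a direct edge.
Euclidean: no — a R c and a R b, but not c R b.
Only Euclidean fails.

Euclidean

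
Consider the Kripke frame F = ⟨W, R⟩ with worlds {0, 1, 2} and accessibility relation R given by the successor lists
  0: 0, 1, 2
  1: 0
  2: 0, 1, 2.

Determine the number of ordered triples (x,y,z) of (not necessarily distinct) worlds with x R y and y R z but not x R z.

2

Enumerating: (1,0,1), (1,0,2).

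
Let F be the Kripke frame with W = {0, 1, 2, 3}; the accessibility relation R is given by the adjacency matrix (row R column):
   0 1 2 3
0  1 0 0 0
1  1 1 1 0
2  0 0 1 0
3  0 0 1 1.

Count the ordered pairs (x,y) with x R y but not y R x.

3

Enumerating: (1,0), (1,2), (3,2).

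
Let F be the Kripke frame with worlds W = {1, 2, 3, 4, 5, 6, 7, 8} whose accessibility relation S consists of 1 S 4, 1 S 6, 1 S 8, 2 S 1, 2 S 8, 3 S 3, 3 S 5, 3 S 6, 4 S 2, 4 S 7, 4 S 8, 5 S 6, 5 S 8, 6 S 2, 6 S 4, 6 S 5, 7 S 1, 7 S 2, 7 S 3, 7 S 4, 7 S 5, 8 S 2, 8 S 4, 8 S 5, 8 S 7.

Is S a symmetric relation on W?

Symmetric: no — 1 S 4 but not 4 S 1.

No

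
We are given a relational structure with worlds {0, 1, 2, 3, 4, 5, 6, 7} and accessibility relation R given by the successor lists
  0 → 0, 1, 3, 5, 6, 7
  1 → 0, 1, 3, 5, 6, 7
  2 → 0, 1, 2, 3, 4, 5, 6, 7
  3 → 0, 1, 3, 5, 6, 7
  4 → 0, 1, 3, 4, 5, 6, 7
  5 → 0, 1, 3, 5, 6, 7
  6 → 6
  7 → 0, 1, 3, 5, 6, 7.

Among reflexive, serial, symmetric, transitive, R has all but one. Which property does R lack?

Reflexive: yes — every world is R-related to itself.
Serial: yes — every world has a successor (e.g. 0 R 0).
Symmetric: no — 0 R 6 but not 6 R 0.
Transitive: yes — every two-step R-path is closed by a direct edge.
Only symmetric fails.

symmetric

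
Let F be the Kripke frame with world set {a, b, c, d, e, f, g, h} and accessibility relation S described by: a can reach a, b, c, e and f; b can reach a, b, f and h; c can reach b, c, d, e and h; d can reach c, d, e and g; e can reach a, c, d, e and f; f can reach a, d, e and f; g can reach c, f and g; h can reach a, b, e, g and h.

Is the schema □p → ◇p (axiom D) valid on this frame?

By correspondence theory, D is valid on a frame iff S is serial.
Serial: yes — every world has a successor (e.g. a S a).

Yes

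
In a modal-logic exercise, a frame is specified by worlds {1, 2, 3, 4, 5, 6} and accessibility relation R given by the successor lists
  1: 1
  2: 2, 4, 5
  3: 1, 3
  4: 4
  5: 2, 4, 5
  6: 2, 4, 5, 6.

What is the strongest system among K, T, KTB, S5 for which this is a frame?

T

Reflexive (axiom T): yes — every world is R-related to itself.
Symmetric (axiom B): no — 2 R 4 but not 4 R 2.
Euclidean (axiom 5): no — 2 R 4 and 2 R 5, but not 4 R 5.
So F validates K, T; KTB would additionally require R to be symmetric. The strongest is T.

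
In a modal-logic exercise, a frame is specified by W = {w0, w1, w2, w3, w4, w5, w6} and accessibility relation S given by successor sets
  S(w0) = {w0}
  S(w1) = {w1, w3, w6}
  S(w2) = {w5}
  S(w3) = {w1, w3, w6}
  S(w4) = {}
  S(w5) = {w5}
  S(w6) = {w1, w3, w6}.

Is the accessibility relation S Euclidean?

Euclidean: yes — any two successors of a common world are S-related.

Yes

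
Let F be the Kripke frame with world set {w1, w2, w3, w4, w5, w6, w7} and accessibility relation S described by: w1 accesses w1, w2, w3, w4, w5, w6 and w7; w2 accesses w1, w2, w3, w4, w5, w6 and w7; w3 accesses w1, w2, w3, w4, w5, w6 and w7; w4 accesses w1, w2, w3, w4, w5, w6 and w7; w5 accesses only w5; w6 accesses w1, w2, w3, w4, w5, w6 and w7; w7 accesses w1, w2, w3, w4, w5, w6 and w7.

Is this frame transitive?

Transitive: yes — every two-step S-path is closed by a direct edge.

Yes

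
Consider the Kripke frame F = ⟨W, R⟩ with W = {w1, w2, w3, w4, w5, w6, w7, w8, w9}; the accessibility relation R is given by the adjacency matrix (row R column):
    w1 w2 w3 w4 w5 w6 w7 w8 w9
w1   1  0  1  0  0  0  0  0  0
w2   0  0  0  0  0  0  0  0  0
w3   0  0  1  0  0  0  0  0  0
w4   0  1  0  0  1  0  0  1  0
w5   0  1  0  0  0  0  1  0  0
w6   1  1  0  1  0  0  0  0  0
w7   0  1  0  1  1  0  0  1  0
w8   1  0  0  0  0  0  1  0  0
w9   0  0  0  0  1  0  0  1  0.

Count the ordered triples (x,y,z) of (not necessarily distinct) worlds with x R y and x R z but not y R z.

38

Enumerating: (w1,w3,w1), (w4,w2,w2), (w4,w2,w5), (w4,w2,w8), (w4,w5,w5), (w4,w5,w8), (w4,w8,w2), (w4,w8,w5), (w4,w8,w8), (w5,w2,w2), (w5,w2,w7), (w5,w7,w7), … and 26 more.
Total: 38.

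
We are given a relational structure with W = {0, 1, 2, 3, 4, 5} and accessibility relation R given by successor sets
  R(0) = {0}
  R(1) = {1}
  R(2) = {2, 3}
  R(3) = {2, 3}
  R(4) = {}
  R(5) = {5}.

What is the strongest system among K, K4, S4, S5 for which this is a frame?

K4

Transitive (axiom 4): yes — every two-step R-path is closed by a direct edge.
Reflexive (axiom T): no — 4 is not related to itself.
Euclidean (axiom 5): yes — any two successors of a common world are R-related.
So F validates K, K4; S4 would additionally require R to be reflexive. The strongest is K4.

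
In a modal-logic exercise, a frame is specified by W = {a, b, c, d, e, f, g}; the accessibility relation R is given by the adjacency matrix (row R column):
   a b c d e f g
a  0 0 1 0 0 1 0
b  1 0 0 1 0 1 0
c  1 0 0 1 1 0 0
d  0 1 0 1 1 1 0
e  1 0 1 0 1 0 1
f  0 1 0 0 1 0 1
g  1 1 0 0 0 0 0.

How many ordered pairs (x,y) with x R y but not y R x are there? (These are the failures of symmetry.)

11

Enumerating: (a,f), (b,a), (c,d), (d,e), (d,f), (e,a), (e,g), (f,e), (f,g), (g,a), (g,b).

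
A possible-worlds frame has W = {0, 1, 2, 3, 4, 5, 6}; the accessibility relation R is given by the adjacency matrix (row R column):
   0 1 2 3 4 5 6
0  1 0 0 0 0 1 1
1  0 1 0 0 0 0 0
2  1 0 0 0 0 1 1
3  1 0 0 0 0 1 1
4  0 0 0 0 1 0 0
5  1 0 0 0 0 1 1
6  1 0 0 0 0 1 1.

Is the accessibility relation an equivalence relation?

Reflexive: no — 2 is not related to itself.
Symmetric: no — 2 R 0 but not 0 R 2.
Transitive: yes — every two-step R-path is closed by a direct edge.
So R is not an equivalence relation.

No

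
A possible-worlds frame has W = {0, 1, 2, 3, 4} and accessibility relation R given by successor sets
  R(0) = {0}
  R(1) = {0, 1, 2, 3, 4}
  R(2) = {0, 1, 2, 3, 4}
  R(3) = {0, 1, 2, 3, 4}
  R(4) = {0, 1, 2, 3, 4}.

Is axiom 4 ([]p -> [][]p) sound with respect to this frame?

By correspondence theory, 4 is valid on a frame iff R is transitive.
Transitive: yes — every two-step R-path is closed by a direct edge.

Yes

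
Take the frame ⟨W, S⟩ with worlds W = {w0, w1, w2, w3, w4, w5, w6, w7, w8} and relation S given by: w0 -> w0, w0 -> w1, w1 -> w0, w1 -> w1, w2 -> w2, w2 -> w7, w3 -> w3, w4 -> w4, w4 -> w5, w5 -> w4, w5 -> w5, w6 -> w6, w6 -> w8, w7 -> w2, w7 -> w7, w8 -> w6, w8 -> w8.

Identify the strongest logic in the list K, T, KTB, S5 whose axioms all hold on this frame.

Reflexive (axiom T): yes — every world is S-related to itself.
Symmetric (axiom B): yes — every pair in S has its reverse in S.
Euclidean (axiom 5): yes — any two successors of a common world are S-related.
So F validates K, T, KTB, S5. The strongest is S5.

S5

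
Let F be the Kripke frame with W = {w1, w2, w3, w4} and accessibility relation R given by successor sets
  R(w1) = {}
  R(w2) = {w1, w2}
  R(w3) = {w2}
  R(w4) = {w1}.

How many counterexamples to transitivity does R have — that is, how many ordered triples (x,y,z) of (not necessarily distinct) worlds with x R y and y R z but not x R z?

Enumerating: (w3,w2,w1).

1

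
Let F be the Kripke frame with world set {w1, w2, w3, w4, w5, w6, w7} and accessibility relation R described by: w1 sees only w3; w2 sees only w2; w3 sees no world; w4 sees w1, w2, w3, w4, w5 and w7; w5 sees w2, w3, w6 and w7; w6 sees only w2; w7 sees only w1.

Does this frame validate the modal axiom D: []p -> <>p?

No

The schema D characterises exactly the serial frames.
Serial: no — w3 has no R-successor.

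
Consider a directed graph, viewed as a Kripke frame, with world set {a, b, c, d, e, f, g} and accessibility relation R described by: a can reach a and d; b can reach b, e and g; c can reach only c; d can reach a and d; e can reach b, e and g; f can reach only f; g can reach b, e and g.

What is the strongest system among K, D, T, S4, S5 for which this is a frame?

S5

Serial (axiom D): yes — every world has a successor (e.g. a R a).
Reflexive (axiom T): yes — every world is R-related to itself.
Transitive (axiom 4): yes — every two-step R-path is closed by a direct edge.
Euclidean (axiom 5): yes — any two successors of a common world are R-related.
So F validates K, D, T, S4, S5. The strongest is S5.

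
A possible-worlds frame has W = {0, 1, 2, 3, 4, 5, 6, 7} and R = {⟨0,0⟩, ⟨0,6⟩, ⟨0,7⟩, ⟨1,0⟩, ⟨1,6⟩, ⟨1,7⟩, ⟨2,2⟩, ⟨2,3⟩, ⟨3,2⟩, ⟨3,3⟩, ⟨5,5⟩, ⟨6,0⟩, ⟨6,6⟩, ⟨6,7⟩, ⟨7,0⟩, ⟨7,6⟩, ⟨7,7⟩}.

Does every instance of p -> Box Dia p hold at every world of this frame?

Axiom B corresponds to the accessibility relation being symmetric.
Symmetric: no — 1 R 0 but not 0 R 1.

No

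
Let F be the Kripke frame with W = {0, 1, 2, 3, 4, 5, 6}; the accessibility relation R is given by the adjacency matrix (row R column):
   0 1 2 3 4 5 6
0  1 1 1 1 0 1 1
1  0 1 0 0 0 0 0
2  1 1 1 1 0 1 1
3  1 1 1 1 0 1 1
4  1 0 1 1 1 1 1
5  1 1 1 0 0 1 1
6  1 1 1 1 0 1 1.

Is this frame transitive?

No

Transitive: no — 4 R 0 and 0 R 1, but not 4 R 1.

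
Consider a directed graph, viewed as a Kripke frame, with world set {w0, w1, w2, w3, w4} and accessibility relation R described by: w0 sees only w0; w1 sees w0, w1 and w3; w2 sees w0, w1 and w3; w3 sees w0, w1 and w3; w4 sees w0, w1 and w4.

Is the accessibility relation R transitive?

No

Transitive: no — w4 R w1 and w1 R w3, but not w4 R w3.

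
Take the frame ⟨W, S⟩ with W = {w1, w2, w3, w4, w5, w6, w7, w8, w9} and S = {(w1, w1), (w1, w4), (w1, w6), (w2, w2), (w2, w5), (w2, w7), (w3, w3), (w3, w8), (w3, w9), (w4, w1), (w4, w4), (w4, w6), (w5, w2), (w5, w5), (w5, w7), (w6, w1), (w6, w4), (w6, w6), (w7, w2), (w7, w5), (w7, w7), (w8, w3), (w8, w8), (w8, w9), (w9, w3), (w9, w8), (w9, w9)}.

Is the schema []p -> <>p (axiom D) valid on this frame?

Yes

The schema D characterises exactly the serial frames.
Serial: yes — every world has a successor (e.g. w1 S w1).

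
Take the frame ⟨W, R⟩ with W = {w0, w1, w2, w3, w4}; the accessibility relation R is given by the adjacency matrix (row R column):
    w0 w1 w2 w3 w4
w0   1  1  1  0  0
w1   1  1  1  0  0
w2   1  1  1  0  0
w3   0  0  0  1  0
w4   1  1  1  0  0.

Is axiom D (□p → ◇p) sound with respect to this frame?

Yes

The schema D characterises exactly the serial frames.
Serial: yes — every world has a successor (e.g. w0 R w0).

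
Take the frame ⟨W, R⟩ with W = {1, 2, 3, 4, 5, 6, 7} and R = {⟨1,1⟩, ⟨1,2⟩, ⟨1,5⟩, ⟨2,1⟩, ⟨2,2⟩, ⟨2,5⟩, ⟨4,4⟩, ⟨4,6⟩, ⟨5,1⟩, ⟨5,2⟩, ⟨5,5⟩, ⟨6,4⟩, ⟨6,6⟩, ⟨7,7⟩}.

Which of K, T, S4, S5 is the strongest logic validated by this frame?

Reflexive (axiom T): no — 3 is not related to itself.
Transitive (axiom 4): yes — every two-step R-path is closed by a direct edge.
Euclidean (axiom 5): yes — any two successors of a common world are R-related.
So F validates K; T would additionally require R to be reflexive. The strongest is K.

K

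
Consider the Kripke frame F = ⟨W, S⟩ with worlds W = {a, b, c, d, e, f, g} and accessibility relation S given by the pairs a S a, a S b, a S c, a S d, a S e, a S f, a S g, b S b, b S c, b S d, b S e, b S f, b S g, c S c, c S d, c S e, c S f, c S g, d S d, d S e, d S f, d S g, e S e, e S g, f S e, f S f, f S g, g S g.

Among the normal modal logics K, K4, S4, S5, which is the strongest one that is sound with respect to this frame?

Transitive (axiom 4): yes — every two-step S-path is closed by a direct edge.
Reflexive (axiom T): yes — every world is S-related to itself.
Euclidean (axiom 5): no — a S c and a S b, but not c S b.
So F validates K, K4, S4; S5 would additionally require S to be Euclidean. The strongest is S4.

S4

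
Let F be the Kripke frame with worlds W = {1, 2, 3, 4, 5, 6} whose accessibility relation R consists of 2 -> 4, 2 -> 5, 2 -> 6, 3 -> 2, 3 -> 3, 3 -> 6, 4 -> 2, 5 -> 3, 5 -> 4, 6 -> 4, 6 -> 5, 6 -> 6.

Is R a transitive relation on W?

No

Transitive: no — 2 R 5 and 5 R 3, but not 2 R 3.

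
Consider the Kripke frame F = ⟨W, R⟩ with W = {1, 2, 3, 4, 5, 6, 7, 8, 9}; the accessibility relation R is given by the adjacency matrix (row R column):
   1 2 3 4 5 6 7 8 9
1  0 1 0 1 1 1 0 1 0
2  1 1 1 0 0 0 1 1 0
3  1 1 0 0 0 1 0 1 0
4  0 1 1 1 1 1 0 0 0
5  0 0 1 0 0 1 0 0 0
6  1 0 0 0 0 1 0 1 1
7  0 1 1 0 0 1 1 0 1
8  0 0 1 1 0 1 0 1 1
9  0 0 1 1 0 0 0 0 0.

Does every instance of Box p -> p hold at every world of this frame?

No

By correspondence theory, T is valid on a frame iff R is reflexive.
Reflexive: no — 1 is not related to itself.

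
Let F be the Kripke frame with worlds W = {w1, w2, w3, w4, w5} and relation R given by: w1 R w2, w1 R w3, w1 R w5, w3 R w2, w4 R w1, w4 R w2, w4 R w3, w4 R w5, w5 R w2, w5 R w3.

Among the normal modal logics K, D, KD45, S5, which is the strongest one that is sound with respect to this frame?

Serial (axiom D): no — w2 has no R-successor.
Euclidean (axiom 5): no — w1 R w2 and w1 R w3, but not w2 R w3.
Transitive (axiom 4): yes — every two-step R-path is closed by a direct edge.
Reflexive (axiom T): no — w1 is not related to itself.
So F validates K; D would additionally require R to be serial. The strongest is K.

K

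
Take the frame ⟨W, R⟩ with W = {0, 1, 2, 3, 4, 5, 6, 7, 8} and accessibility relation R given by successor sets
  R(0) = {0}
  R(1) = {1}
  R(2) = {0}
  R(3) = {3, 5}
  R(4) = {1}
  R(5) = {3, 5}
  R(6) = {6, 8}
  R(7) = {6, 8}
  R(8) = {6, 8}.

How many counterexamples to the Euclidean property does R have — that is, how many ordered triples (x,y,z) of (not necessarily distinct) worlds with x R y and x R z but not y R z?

0

R is Euclidean; there are no such tuples.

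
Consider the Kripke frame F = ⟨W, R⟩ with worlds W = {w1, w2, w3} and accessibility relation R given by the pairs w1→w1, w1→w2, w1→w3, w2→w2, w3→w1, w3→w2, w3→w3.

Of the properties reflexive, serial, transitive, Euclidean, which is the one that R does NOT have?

Euclidean

Reflexive: yes — every world is R-related to itself.
Serial: yes — every world has a successor (e.g. w1 R w1).
Transitive: yes — every two-step R-path is closed by a direct edge.
Euclidean: no — w1 R w2 and w1 R w3, but not w2 R w3.
Only Euclidean fails.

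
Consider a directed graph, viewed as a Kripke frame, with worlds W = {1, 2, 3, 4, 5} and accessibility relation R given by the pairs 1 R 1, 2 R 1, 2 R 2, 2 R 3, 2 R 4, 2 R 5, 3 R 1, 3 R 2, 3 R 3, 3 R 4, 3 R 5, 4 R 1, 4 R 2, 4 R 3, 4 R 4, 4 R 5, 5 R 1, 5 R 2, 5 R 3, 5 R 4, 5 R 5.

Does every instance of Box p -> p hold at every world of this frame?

By correspondence theory, T is valid on a frame iff R is reflexive.
Reflexive: yes — every world is R-related to itself.

Yes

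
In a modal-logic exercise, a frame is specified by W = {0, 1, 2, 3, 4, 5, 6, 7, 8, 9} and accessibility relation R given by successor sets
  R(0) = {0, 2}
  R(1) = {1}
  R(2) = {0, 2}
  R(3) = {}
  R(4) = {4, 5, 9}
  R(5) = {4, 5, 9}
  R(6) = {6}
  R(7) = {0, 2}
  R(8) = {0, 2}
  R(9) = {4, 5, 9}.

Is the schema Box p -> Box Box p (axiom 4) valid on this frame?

Yes

By correspondence theory, 4 is valid on a frame iff R is transitive.
Transitive: yes — every two-step R-path is closed by a direct edge.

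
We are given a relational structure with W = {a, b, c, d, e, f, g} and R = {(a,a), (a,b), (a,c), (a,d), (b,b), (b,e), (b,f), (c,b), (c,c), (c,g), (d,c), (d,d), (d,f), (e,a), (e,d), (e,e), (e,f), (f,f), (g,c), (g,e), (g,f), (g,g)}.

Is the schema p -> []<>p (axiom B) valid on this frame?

The schema B characterises exactly the symmetric frames.
Symmetric: no — a R b but not b R a.

No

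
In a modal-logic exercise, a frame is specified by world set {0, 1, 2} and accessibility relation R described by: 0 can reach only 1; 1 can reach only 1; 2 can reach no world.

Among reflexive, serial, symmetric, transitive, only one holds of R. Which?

transitive

Reflexive: no — 0 is not related to itself.
Serial: no — 2 has no R-successor.
Symmetric: no — 0 R 1 but not 1 R 0.
Transitive: yes — every two-step R-path is closed by a direct edge.
Only transitive holds.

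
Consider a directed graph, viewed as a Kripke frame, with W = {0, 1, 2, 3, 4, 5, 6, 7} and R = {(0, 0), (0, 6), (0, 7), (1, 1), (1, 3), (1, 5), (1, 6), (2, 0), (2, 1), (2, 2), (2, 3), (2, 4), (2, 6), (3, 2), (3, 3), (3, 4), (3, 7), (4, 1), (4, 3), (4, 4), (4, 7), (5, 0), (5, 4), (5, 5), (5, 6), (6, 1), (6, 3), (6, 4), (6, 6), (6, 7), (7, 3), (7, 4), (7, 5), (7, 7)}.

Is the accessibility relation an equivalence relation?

Reflexive: yes — every world is R-related to itself.
Symmetric: no — 0 R 6 but not 6 R 0.
Transitive: no — 0 R 6 and 6 R 1, but not 0 R 1.
So R is not an equivalence relation.

No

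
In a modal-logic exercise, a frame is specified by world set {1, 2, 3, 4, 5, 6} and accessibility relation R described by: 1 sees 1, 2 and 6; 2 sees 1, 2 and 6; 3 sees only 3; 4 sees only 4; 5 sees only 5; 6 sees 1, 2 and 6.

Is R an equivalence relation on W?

Yes

Reflexive: yes — every world is R-related to itself.
Symmetric: yes — every pair in R has its reverse in R.
Transitive: yes — every two-step R-path is closed by a direct edge.
So R is an equivalence relation.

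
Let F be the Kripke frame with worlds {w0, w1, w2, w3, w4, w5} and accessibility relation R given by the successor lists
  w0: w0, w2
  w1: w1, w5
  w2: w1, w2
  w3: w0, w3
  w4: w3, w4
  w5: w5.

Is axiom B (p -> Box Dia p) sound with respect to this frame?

Axiom B corresponds to the accessibility relation being symmetric.
Symmetric: no — w0 R w2 but not w2 R w0.

No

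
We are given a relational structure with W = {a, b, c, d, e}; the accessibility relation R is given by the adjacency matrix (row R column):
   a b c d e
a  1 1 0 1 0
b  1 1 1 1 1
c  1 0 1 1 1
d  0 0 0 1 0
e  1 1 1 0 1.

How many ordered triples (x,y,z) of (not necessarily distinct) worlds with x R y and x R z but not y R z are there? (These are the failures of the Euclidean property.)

Enumerating: (a,d,a), (a,d,b), (b,a,c), (b,a,e), (b,c,b), (b,d,a), (b,d,b), (b,d,c), (b,d,e), (b,e,d), (c,a,c), (c,a,e), … and 7 more.
Total: 19.

19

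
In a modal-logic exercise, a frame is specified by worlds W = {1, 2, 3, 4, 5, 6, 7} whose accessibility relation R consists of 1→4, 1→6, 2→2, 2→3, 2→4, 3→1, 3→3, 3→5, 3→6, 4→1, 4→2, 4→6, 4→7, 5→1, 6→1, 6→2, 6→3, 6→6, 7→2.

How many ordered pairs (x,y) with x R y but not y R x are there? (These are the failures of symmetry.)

Enumerating: (2,3), (3,1), (3,5), (4,6), (4,7), (5,1), (6,2), (7,2).

8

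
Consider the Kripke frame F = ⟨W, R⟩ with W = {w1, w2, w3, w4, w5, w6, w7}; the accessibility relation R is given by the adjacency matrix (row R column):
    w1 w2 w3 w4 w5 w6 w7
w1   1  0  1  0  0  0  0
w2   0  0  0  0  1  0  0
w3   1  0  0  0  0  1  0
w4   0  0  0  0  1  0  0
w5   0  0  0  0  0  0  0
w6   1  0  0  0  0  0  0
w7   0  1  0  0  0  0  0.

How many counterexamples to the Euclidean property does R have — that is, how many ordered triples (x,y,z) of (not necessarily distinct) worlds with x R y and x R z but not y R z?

6

Enumerating: (w1,w3,w3), (w2,w5,w5), (w3,w1,w6), (w3,w6,w6), (w4,w5,w5), (w7,w2,w2).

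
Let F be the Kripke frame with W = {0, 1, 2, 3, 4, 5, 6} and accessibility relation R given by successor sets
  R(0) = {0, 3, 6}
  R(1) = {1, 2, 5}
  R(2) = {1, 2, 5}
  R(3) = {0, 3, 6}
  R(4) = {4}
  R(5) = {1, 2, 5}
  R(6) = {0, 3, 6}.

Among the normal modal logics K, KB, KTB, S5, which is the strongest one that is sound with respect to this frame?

S5

Symmetric (axiom B): yes — every pair in R has its reverse in R.
Reflexive (axiom T): yes — every world is R-related to itself.
Euclidean (axiom 5): yes — any two successors of a common world are R-related.
So F validates K, KB, KTB, S5. The strongest is S5.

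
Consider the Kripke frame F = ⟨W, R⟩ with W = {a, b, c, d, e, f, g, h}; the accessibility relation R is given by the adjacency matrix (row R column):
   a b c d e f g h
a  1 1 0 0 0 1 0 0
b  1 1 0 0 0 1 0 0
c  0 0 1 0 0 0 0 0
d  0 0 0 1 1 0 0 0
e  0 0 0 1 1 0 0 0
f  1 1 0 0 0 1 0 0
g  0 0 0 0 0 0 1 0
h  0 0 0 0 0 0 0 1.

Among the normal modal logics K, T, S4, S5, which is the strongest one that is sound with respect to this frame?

S5

Reflexive (axiom T): yes — every world is R-related to itself.
Transitive (axiom 4): yes — every two-step R-path is closed by a direct edge.
Euclidean (axiom 5): yes — any two successors of a common world are R-related.
So F validates K, T, S4, S5. The strongest is S5.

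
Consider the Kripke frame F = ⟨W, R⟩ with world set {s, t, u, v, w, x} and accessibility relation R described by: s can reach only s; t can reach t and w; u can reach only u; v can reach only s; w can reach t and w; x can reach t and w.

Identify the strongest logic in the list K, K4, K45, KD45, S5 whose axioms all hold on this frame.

Transitive (axiom 4): yes — every two-step R-path is closed by a direct edge.
Euclidean (axiom 5): yes — any two successors of a common world are R-related.
Serial (axiom D): yes — every world has a successor (e.g. s R s).
Reflexive (axiom T): no — v is not related to itself.
So F validates K, K4, K45, KD45; S5 would additionally require R to be reflexive. The strongest is KD45.

KD45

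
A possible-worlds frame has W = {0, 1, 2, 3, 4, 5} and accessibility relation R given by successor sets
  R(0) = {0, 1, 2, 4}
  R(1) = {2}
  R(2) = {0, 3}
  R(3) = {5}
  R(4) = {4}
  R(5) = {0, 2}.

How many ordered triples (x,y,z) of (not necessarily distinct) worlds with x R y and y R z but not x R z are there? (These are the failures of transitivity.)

Enumerating: (0,2,3), (1,2,0), (1,2,3), (2,0,1), (2,0,2), (2,0,4), (2,3,5), (3,5,0), (3,5,2), (5,0,1), (5,0,4), (5,2,3).

12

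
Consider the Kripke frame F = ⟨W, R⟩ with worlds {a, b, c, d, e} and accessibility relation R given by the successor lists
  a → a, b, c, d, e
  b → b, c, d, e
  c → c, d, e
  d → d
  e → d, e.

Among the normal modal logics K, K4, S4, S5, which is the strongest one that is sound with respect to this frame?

Transitive (axiom 4): yes — every two-step R-path is closed by a direct edge.
Reflexive (axiom T): yes — every world is R-related to itself.
Euclidean (axiom 5): no — a R c and a R b, but not c R b.
So F validates K, K4, S4; S5 would additionally require R to be Euclidean. The strongest is S4.

S4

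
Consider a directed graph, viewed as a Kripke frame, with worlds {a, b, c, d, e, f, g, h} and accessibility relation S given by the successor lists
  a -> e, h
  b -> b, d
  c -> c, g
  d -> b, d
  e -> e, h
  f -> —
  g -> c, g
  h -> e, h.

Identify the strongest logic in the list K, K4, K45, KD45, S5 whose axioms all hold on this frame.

K45

Transitive (axiom 4): yes — every two-step S-path is closed by a direct edge.
Euclidean (axiom 5): yes — any two successors of a common world are S-related.
Serial (axiom D): no — f has no S-successor.
Reflexive (axiom T): no — a is not related to itself.
So F validates K, K4, K45; KD45 would additionally require S to be serial. The strongest is K45.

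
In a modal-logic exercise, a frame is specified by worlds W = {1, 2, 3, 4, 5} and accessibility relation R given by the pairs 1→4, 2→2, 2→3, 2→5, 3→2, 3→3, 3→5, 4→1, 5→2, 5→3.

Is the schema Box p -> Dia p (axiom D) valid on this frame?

Yes

Axiom D corresponds to the accessibility relation being serial.
Serial: yes — every world has a successor (e.g. 1 R 4).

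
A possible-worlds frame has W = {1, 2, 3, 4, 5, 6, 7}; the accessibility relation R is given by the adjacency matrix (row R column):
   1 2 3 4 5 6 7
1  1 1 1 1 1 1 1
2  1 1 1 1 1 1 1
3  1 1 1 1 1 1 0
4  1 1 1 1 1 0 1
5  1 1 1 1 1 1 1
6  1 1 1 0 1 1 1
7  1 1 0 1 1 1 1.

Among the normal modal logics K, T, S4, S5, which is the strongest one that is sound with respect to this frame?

T

Reflexive (axiom T): yes — every world is R-related to itself.
Transitive (axiom 4): no — 3 R 1 and 1 R 7, but not 3 R 7.
Euclidean (axiom 5): no — 1 R 3 and 1 R 7, but not 3 R 7.
So F validates K, T; S4 would additionally require R to be transitive. The strongest is T.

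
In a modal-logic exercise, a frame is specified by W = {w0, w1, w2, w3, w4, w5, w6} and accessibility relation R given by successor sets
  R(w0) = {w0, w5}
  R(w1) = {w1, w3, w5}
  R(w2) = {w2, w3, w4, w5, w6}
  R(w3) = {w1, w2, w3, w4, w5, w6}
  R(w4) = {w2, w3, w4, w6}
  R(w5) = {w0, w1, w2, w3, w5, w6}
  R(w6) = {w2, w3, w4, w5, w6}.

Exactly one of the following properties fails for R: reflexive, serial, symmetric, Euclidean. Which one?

Euclidean

Reflexive: yes — every world is R-related to itself.
Serial: yes — every world has a successor (e.g. w0 R w0).
Symmetric: yes — every pair in R has its reverse in R.
Euclidean: no — w2 R w4 and w2 R w5, but not w4 R w5.
Only Euclidean fails.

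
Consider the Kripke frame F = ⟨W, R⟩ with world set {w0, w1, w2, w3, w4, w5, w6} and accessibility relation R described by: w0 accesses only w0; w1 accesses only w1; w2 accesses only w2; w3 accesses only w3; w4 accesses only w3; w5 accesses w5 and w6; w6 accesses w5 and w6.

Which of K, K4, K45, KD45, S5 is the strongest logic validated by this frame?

KD45

Transitive (axiom 4): yes — every two-step R-path is closed by a direct edge.
Euclidean (axiom 5): yes — any two successors of a common world are R-related.
Serial (axiom D): yes — every world has a successor (e.g. w0 R w0).
Reflexive (axiom T): no — w4 is not related to itself.
So F validates K, K4, K45, KD45; S5 would additionally require R to be reflexive. The strongest is KD45.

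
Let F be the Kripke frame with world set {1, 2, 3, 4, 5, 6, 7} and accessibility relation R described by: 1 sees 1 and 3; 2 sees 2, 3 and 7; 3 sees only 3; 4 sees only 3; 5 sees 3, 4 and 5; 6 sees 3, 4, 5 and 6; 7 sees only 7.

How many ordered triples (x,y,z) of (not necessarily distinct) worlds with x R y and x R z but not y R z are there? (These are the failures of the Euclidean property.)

16

Enumerating: (1,3,1), (2,3,2), (2,3,7), (2,7,2), (2,7,3), (5,3,4), (5,3,5), (5,4,4), (5,4,5), (6,3,4), (6,3,5), (6,3,6), (6,4,4), (6,4,5), (6,4,6), (6,5,6).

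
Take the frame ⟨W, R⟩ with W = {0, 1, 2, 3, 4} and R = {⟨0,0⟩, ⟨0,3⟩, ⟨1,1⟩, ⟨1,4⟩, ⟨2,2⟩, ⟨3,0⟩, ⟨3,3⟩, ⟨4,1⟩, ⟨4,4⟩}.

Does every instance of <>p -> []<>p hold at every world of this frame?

Yes

Axiom 5 corresponds to the accessibility relation being Euclidean.
Euclidean: yes — any two successors of a common world are R-related.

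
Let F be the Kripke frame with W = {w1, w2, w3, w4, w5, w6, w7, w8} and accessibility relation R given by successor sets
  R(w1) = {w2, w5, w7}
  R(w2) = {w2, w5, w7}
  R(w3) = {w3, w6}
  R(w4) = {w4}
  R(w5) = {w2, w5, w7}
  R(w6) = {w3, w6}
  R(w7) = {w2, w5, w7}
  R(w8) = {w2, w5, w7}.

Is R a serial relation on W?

Yes

Serial: yes — every world has a successor (e.g. w1 R w2).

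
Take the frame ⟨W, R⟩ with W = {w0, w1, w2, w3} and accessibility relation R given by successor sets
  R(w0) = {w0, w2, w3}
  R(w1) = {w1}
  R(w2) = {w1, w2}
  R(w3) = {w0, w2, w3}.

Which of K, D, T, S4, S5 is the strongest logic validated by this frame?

T

Serial (axiom D): yes — every world has a successor (e.g. w0 R w0).
Reflexive (axiom T): yes — every world is R-related to itself.
Transitive (axiom 4): no — w0 R w2 and w2 R w1, but not w0 R w1.
Euclidean (axiom 5): no — w0 R w2 and w0 R w3, but not w2 R w3.
So F validates K, D, T; S4 would additionally require R to be transitive. The strongest is T.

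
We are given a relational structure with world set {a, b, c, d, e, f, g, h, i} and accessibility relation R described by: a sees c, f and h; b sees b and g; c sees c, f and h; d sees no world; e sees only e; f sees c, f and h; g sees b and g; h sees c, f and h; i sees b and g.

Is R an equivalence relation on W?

Reflexive: no — a is not related to itself.
Symmetric: no — a R c but not c R a.
Transitive: yes — every two-step R-path is closed by a direct edge.
So R is not an equivalence relation.

No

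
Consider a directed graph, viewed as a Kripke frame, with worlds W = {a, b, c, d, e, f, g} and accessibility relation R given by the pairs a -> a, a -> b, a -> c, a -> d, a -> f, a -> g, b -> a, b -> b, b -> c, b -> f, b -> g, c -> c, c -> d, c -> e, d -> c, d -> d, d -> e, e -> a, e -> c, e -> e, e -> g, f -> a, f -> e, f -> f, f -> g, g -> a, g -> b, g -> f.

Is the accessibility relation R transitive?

No

Transitive: no — a R c and c R e, but not a R e.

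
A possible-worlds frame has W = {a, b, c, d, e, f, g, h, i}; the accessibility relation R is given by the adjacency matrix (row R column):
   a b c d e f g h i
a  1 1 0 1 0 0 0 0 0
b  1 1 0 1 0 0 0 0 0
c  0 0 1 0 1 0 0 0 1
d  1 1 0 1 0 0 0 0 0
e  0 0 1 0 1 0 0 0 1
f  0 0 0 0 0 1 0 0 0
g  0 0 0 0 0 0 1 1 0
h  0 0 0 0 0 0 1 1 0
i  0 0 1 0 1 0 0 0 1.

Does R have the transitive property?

Yes

Transitive: yes — every two-step R-path is closed by a direct edge.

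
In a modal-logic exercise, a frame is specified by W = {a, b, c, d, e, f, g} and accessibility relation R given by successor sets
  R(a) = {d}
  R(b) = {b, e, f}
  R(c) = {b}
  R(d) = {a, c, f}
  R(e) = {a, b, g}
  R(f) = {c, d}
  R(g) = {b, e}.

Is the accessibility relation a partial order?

No

Reflexive: no — a is not related to itself.
Transitive: no — a R d and d R c, but not a R c.
Antisymmetric: no — a R d and d R a with a ≠ d.
So R is not a partial order.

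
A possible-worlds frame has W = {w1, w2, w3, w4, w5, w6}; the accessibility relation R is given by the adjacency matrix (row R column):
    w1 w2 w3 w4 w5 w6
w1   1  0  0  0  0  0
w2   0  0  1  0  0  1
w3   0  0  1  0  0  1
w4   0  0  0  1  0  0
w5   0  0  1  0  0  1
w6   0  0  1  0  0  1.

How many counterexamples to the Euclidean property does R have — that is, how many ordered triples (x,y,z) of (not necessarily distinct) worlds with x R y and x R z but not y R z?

0

R is Euclidean; there are no such tuples.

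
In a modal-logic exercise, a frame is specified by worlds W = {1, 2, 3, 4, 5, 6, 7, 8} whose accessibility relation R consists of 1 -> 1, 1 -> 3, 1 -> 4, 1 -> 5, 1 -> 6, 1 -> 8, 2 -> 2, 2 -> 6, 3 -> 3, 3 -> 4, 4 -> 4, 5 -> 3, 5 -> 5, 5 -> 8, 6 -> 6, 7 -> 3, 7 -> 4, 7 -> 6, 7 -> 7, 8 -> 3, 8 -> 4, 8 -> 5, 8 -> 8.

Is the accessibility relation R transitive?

Transitive: no — 5 R 3 and 3 R 4, but not 5 R 4.

No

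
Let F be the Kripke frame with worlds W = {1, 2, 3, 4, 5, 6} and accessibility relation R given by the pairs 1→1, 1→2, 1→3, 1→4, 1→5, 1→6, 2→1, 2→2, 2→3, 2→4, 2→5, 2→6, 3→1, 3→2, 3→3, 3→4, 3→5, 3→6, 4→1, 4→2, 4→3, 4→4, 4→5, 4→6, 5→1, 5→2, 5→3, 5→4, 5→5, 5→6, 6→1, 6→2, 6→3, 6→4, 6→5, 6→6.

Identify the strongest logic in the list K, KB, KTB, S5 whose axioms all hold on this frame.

Symmetric (axiom B): yes — every pair in R has its reverse in R.
Reflexive (axiom T): yes — every world is R-related to itself.
Euclidean (axiom 5): yes — any two successors of a common world are R-related.
So F validates K, KB, KTB, S5. The strongest is S5.

S5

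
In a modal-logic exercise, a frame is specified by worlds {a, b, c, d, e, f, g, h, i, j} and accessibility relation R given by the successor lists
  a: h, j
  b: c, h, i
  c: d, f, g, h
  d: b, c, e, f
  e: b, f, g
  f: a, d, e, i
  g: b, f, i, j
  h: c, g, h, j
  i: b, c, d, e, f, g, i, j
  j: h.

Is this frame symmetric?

No

Symmetric: no — a R h but not h R a.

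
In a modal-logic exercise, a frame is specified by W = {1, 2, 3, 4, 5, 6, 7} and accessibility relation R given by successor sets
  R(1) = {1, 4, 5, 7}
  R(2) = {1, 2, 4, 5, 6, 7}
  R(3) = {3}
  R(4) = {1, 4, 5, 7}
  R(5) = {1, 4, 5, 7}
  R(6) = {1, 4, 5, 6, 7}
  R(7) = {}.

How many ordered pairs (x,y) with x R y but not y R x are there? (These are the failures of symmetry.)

Enumerating: (1,7), (2,1), (2,4), (2,5), (2,6), (2,7), (4,7), (5,7), (6,1), (6,4), (6,5), (6,7).

12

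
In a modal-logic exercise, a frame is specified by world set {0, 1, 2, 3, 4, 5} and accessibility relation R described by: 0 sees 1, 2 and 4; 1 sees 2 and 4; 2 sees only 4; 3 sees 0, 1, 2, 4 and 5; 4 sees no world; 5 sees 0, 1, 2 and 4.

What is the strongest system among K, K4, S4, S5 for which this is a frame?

Transitive (axiom 4): yes — every two-step R-path is closed by a direct edge.
Reflexive (axiom T): no — 0 is not related to itself.
Euclidean (axiom 5): no — 0 R 2 and 0 R 1, but not 2 R 1.
So F validates K, K4; S4 would additionally require R to be reflexive. The strongest is K4.

K4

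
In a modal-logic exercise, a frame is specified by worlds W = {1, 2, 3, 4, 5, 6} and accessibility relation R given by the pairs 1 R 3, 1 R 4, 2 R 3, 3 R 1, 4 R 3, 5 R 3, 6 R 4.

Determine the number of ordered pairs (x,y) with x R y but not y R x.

5

Enumerating: (1,4), (2,3), (4,3), (5,3), (6,4).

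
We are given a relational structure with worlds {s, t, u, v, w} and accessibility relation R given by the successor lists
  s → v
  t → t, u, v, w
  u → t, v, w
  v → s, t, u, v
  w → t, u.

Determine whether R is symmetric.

Yes

Symmetric: yes — every pair in R has its reverse in R.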